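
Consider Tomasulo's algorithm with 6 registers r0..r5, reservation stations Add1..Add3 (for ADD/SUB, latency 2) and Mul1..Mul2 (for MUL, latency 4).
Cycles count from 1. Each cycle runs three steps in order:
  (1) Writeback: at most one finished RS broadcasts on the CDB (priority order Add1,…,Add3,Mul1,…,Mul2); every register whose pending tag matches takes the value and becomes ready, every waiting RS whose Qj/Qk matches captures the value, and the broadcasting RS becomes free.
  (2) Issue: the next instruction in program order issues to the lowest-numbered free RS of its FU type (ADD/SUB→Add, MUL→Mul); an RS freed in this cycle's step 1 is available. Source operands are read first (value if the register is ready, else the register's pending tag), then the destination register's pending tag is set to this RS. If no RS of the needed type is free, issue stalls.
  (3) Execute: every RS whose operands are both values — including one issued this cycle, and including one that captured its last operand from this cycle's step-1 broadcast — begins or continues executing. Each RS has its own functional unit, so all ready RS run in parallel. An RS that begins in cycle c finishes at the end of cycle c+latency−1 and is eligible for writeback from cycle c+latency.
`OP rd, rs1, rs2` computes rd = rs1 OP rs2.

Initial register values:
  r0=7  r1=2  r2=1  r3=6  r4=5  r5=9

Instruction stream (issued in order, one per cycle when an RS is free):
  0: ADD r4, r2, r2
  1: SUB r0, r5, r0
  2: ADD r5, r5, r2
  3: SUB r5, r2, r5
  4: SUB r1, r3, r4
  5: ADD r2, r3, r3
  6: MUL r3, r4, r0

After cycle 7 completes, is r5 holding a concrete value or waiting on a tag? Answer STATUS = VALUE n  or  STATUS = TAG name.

STATUS = TAG Add2

  c1: issue ADD r4<-Add1  regs: r0:7,r1:2,r2:1,r3:6,r4:Add1,r5:9
  c2: issue SUB r0<-Add2  regs: r0:Add2,r1:2,r2:1,r3:6,r4:Add1,r5:9
  c3: CDB Add1=2; issue ADD r5<-Add1  regs: r0:Add2,r1:2,r2:1,r3:6,r4:2,r5:Add1
  c4: CDB Add2=2; issue SUB r5<-Add2  regs: r0:2,r1:2,r2:1,r3:6,r4:2,r5:Add2
  c5: CDB Add1=10; issue SUB r1<-Add1  regs: r0:2,r1:Add1,r2:1,r3:6,r4:2,r5:Add2
  c6: issue ADD r2<-Add3  regs: r0:2,r1:Add1,r2:Add3,r3:6,r4:2,r5:Add2
  c7: CDB Add1=4; issue MUL r3<-Mul1  regs: r0:2,r1:4,r2:Add3,r3:Mul1,r4:2,r5:Add2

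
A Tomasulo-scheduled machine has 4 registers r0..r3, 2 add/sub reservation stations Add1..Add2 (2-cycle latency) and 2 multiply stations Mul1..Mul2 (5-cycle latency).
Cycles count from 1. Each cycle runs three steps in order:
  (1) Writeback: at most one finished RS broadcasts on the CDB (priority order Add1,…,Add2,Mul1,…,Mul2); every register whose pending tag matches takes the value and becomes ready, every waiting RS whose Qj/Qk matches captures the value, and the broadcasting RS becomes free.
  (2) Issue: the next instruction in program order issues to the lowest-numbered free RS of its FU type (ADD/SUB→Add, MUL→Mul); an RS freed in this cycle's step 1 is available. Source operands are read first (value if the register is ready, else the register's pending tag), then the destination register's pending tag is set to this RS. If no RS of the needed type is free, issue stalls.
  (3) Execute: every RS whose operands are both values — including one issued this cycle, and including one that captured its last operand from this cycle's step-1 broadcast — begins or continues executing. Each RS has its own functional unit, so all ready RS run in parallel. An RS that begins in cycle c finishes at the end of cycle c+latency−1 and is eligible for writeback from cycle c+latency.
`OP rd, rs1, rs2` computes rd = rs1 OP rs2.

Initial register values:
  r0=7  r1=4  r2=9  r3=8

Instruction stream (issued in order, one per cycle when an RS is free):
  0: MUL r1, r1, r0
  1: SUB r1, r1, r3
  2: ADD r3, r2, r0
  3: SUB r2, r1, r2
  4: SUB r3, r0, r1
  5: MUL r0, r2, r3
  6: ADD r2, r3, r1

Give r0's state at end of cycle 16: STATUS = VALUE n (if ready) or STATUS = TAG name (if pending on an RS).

STATUS = VALUE -143

c1: issue MUL r1<-Mul1 | r0:7,r1:Mul1,r2:9,r3:8
c2: issue SUB r1<-Add1 | r0:7,r1:Add1,r2:9,r3:8
c3: issue ADD r3<-Add2 | r0:7,r1:Add1,r2:9,r3:Add2
c4: stall | r0:7,r1:Add1,r2:9,r3:Add2
c5: CDB Add2=16; issue SUB r2<-Add2 | r0:7,r1:Add1,r2:Add2,r3:16
c6: CDB Mul1=28; stall | r0:7,r1:Add1,r2:Add2,r3:16
c7: stall | r0:7,r1:Add1,r2:Add2,r3:16
c8: CDB Add1=20; issue SUB r3<-Add1 | r0:7,r1:20,r2:Add2,r3:Add1
c9: issue MUL r0<-Mul1 | r0:Mul1,r1:20,r2:Add2,r3:Add1
c10: CDB Add1=-13; issue ADD r2<-Add1 | r0:Mul1,r1:20,r2:Add1,r3:-13
c11: CDB Add2=11 | r0:Mul1,r1:20,r2:Add1,r3:-13
c12: CDB Add1=7 | r0:Mul1,r1:20,r2:7,r3:-13
c13: - | r0:Mul1,r1:20,r2:7,r3:-13
c14: - | r0:Mul1,r1:20,r2:7,r3:-13
c15: - | r0:Mul1,r1:20,r2:7,r3:-13
c16: CDB Mul1=-143 | r0:-143,r1:20,r2:7,r3:-13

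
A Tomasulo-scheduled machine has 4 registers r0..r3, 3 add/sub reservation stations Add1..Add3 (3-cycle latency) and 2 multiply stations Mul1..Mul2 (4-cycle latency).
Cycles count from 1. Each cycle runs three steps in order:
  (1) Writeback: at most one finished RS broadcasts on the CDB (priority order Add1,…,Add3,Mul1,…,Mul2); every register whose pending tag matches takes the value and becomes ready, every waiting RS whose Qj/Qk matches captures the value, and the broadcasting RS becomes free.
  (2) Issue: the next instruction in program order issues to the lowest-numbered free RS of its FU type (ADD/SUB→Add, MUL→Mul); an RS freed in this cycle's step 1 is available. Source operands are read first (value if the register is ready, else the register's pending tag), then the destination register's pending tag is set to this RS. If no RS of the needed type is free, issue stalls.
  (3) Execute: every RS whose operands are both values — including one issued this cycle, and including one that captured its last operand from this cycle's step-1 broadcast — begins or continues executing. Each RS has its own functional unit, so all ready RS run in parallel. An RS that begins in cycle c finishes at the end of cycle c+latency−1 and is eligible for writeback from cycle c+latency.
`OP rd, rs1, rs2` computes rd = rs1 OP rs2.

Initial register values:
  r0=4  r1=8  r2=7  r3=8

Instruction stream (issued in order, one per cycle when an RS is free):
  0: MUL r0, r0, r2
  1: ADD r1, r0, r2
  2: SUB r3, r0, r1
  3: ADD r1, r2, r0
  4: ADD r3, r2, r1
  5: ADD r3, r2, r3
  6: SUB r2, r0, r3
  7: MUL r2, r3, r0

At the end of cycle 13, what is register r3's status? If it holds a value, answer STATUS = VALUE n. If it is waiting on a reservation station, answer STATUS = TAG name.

c1: issue MUL r0<-Mul1 | r0:Mul1,r1:8,r2:7,r3:8
c2: issue ADD r1<-Add1 | r0:Mul1,r1:Add1,r2:7,r3:8
c3: issue SUB r3<-Add2 | r0:Mul1,r1:Add1,r2:7,r3:Add2
c4: issue ADD r1<-Add3 | r0:Mul1,r1:Add3,r2:7,r3:Add2
c5: CDB Mul1=28; stall | r0:28,r1:Add3,r2:7,r3:Add2
c6: stall | r0:28,r1:Add3,r2:7,r3:Add2
c7: stall | r0:28,r1:Add3,r2:7,r3:Add2
c8: CDB Add1=35; issue ADD r3<-Add1 | r0:28,r1:Add3,r2:7,r3:Add1
c9: CDB Add3=35; issue ADD r3<-Add3 | r0:28,r1:35,r2:7,r3:Add3
c10: stall | r0:28,r1:35,r2:7,r3:Add3
c11: CDB Add2=-7; issue SUB r2<-Add2 | r0:28,r1:35,r2:Add2,r3:Add3
c12: CDB Add1=42; issue MUL r2<-Mul1 | r0:28,r1:35,r2:Mul1,r3:Add3
c13: - | r0:28,r1:35,r2:Mul1,r3:Add3

STATUS = TAG Add3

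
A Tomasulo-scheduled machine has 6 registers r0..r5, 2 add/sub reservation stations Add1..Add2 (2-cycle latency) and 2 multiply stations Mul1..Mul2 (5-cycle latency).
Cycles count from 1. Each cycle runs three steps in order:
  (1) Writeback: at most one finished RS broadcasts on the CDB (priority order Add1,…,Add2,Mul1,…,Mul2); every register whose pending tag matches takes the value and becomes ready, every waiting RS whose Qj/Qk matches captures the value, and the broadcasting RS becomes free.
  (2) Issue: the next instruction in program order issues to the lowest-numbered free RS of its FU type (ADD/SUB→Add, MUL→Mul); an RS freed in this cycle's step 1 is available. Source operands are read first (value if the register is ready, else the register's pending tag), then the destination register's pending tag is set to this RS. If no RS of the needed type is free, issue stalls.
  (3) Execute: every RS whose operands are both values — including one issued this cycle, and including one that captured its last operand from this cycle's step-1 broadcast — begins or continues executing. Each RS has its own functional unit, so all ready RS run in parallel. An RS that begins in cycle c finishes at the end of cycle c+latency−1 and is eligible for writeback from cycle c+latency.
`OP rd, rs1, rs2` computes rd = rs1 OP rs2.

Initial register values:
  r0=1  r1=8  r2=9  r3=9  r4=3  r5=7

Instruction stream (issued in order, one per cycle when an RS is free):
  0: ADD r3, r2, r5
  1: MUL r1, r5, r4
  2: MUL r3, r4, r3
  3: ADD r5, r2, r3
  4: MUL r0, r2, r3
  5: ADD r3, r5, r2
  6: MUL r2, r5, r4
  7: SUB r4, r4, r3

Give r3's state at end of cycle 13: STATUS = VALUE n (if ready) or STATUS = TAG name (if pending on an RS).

STATUS = VALUE 66

c1: issue ADD r3<-Add1 | r0:1,r1:8,r2:9,r3:Add1,r4:3,r5:7
c2: issue MUL r1<-Mul1 | r0:1,r1:Mul1,r2:9,r3:Add1,r4:3,r5:7
c3: CDB Add1=16; issue MUL r3<-Mul2 | r0:1,r1:Mul1,r2:9,r3:Mul2,r4:3,r5:7
c4: issue ADD r5<-Add1 | r0:1,r1:Mul1,r2:9,r3:Mul2,r4:3,r5:Add1
c5: stall | r0:1,r1:Mul1,r2:9,r3:Mul2,r4:3,r5:Add1
c6: stall | r0:1,r1:Mul1,r2:9,r3:Mul2,r4:3,r5:Add1
c7: CDB Mul1=21; issue MUL r0<-Mul1 | r0:Mul1,r1:21,r2:9,r3:Mul2,r4:3,r5:Add1
c8: CDB Mul2=48; issue ADD r3<-Add2 | r0:Mul1,r1:21,r2:9,r3:Add2,r4:3,r5:Add1
c9: issue MUL r2<-Mul2 | r0:Mul1,r1:21,r2:Mul2,r3:Add2,r4:3,r5:Add1
c10: CDB Add1=57; issue SUB r4<-Add1 | r0:Mul1,r1:21,r2:Mul2,r3:Add2,r4:Add1,r5:57
c11: - | r0:Mul1,r1:21,r2:Mul2,r3:Add2,r4:Add1,r5:57
c12: CDB Add2=66 | r0:Mul1,r1:21,r2:Mul2,r3:66,r4:Add1,r5:57
c13: CDB Mul1=432 | r0:432,r1:21,r2:Mul2,r3:66,r4:Add1,r5:57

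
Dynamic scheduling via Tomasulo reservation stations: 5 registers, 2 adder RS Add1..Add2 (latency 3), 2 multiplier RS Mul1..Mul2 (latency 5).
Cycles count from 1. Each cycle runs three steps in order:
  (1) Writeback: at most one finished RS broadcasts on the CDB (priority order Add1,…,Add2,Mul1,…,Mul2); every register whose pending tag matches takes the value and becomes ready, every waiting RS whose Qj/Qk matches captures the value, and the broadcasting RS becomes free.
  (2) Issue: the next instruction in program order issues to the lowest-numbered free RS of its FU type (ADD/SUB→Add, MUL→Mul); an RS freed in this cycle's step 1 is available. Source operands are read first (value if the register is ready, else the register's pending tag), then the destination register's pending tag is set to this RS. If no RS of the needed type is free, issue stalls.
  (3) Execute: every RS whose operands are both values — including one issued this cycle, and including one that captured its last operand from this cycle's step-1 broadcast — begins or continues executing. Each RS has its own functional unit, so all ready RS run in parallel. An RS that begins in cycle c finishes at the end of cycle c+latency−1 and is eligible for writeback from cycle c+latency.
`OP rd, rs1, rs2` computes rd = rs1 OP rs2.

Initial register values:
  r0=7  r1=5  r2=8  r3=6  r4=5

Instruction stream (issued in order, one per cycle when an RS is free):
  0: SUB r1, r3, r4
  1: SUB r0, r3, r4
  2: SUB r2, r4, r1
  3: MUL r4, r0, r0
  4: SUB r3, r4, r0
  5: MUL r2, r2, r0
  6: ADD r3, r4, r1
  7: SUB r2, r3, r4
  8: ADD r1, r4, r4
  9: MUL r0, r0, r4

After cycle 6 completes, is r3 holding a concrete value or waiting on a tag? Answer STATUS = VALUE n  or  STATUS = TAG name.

c1: issue SUB r1<-Add1 | r0:7,r1:Add1,r2:8,r3:6,r4:5
c2: issue SUB r0<-Add2 | r0:Add2,r1:Add1,r2:8,r3:6,r4:5
c3: stall | r0:Add2,r1:Add1,r2:8,r3:6,r4:5
c4: CDB Add1=1; issue SUB r2<-Add1 | r0:Add2,r1:1,r2:Add1,r3:6,r4:5
c5: CDB Add2=1; issue MUL r4<-Mul1 | r0:1,r1:1,r2:Add1,r3:6,r4:Mul1
c6: issue SUB r3<-Add2 | r0:1,r1:1,r2:Add1,r3:Add2,r4:Mul1

STATUS = TAG Add2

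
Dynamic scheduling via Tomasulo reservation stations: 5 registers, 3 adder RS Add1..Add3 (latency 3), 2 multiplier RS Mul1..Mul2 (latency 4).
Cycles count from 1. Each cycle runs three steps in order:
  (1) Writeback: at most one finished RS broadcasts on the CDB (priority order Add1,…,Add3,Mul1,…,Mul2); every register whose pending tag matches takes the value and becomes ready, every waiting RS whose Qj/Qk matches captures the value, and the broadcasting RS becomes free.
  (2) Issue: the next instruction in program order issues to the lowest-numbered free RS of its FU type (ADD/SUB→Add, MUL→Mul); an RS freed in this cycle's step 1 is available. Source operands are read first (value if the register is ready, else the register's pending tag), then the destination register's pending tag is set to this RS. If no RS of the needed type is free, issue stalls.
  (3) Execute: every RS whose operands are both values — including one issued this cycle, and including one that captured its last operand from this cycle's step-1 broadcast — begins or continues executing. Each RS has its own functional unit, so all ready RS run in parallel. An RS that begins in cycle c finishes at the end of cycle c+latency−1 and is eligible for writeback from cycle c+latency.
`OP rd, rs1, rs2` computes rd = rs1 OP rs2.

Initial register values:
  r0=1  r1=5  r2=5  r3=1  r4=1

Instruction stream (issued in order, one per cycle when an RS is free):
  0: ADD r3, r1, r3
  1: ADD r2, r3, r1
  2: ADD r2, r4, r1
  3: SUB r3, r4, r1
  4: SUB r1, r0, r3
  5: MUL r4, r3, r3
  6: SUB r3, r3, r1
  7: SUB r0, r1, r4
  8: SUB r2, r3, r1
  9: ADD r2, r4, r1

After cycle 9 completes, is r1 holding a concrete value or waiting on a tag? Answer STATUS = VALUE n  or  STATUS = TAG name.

c1: issue ADD r3<-Add1 | r0:1,r1:5,r2:5,r3:Add1,r4:1
c2: issue ADD r2<-Add2 | r0:1,r1:5,r2:Add2,r3:Add1,r4:1
c3: issue ADD r2<-Add3 | r0:1,r1:5,r2:Add3,r3:Add1,r4:1
c4: CDB Add1=6; issue SUB r3<-Add1 | r0:1,r1:5,r2:Add3,r3:Add1,r4:1
c5: stall | r0:1,r1:5,r2:Add3,r3:Add1,r4:1
c6: CDB Add3=6; issue SUB r1<-Add3 | r0:1,r1:Add3,r2:6,r3:Add1,r4:1
c7: CDB Add1=-4; issue MUL r4<-Mul1 | r0:1,r1:Add3,r2:6,r3:-4,r4:Mul1
c8: CDB Add2=11; issue SUB r3<-Add1 | r0:1,r1:Add3,r2:6,r3:Add1,r4:Mul1
c9: issue SUB r0<-Add2 | r0:Add2,r1:Add3,r2:6,r3:Add1,r4:Mul1

STATUS = TAG Add3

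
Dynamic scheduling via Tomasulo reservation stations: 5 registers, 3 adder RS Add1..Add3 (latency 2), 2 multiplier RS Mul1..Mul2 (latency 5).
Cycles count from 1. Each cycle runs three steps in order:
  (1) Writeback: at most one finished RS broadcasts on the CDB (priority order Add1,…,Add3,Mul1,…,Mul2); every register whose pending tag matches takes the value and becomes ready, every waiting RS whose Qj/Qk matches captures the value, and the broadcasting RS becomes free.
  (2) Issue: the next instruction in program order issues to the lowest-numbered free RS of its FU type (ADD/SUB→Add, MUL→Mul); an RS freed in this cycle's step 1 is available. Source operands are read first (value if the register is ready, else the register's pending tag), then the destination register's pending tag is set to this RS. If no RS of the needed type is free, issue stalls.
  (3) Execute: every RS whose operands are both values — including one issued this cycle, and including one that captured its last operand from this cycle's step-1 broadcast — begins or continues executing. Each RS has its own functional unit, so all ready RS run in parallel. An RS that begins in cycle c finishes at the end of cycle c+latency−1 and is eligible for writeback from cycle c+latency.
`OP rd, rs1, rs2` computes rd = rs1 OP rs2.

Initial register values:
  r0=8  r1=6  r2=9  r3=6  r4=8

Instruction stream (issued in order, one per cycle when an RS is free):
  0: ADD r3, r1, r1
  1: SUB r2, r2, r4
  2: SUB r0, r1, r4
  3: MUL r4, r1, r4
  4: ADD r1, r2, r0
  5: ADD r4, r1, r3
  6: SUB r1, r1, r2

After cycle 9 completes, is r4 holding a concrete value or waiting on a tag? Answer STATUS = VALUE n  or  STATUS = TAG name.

STATUS = TAG Add2

c1: issue ADD r3<-Add1 | r0:8,r1:6,r2:9,r3:Add1,r4:8
c2: issue SUB r2<-Add2 | r0:8,r1:6,r2:Add2,r3:Add1,r4:8
c3: CDB Add1=12; issue SUB r0<-Add1 | r0:Add1,r1:6,r2:Add2,r3:12,r4:8
c4: CDB Add2=1; issue MUL r4<-Mul1 | r0:Add1,r1:6,r2:1,r3:12,r4:Mul1
c5: CDB Add1=-2; issue ADD r1<-Add1 | r0:-2,r1:Add1,r2:1,r3:12,r4:Mul1
c6: issue ADD r4<-Add2 | r0:-2,r1:Add1,r2:1,r3:12,r4:Add2
c7: CDB Add1=-1; issue SUB r1<-Add1 | r0:-2,r1:Add1,r2:1,r3:12,r4:Add2
c8: - | r0:-2,r1:Add1,r2:1,r3:12,r4:Add2
c9: CDB Add1=-2 | r0:-2,r1:-2,r2:1,r3:12,r4:Add2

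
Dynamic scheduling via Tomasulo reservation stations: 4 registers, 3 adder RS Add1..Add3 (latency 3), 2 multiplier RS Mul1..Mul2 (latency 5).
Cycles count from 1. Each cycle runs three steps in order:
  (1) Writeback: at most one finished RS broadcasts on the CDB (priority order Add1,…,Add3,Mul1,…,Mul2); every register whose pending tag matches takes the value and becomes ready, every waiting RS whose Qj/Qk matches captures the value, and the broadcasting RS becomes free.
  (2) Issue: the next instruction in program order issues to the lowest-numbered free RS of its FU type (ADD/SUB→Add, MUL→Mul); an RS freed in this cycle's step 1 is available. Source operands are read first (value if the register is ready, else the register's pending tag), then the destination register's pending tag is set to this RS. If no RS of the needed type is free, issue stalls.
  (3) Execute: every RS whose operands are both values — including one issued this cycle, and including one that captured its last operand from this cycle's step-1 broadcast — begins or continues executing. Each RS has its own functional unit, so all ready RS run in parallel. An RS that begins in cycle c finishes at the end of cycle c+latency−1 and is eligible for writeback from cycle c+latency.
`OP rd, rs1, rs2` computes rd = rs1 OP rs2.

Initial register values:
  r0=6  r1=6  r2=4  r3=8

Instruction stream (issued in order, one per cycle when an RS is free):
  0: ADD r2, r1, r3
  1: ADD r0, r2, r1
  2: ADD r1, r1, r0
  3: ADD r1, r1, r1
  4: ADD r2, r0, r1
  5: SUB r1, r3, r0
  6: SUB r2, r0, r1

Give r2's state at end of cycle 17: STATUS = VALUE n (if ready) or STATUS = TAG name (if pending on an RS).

cycle 1: issue ADD r2<-Add1 // r0:6,r1:6,r2:Add1,r3:8
cycle 2: issue ADD r0<-Add2 // r0:Add2,r1:6,r2:Add1,r3:8
cycle 3: issue ADD r1<-Add3 // r0:Add2,r1:Add3,r2:Add1,r3:8
cycle 4: CDB Add1=14; issue ADD r1<-Add1 // r0:Add2,r1:Add1,r2:14,r3:8
cycle 5: stall // r0:Add2,r1:Add1,r2:14,r3:8
cycle 6: stall // r0:Add2,r1:Add1,r2:14,r3:8
cycle 7: CDB Add2=20; issue ADD r2<-Add2 // r0:20,r1:Add1,r2:Add2,r3:8
cycle 8: stall // r0:20,r1:Add1,r2:Add2,r3:8
cycle 9: stall // r0:20,r1:Add1,r2:Add2,r3:8
cycle 10: CDB Add3=26; issue SUB r1<-Add3 // r0:20,r1:Add3,r2:Add2,r3:8
cycle 11: stall // r0:20,r1:Add3,r2:Add2,r3:8
cycle 12: stall // r0:20,r1:Add3,r2:Add2,r3:8
cycle 13: CDB Add1=52; issue SUB r2<-Add1 // r0:20,r1:Add3,r2:Add1,r3:8
cycle 14: CDB Add3=-12 // r0:20,r1:-12,r2:Add1,r3:8
cycle 15: - // r0:20,r1:-12,r2:Add1,r3:8
cycle 16: CDB Add2=72 // r0:20,r1:-12,r2:Add1,r3:8
cycle 17: CDB Add1=32 // r0:20,r1:-12,r2:32,r3:8

STATUS = VALUE 32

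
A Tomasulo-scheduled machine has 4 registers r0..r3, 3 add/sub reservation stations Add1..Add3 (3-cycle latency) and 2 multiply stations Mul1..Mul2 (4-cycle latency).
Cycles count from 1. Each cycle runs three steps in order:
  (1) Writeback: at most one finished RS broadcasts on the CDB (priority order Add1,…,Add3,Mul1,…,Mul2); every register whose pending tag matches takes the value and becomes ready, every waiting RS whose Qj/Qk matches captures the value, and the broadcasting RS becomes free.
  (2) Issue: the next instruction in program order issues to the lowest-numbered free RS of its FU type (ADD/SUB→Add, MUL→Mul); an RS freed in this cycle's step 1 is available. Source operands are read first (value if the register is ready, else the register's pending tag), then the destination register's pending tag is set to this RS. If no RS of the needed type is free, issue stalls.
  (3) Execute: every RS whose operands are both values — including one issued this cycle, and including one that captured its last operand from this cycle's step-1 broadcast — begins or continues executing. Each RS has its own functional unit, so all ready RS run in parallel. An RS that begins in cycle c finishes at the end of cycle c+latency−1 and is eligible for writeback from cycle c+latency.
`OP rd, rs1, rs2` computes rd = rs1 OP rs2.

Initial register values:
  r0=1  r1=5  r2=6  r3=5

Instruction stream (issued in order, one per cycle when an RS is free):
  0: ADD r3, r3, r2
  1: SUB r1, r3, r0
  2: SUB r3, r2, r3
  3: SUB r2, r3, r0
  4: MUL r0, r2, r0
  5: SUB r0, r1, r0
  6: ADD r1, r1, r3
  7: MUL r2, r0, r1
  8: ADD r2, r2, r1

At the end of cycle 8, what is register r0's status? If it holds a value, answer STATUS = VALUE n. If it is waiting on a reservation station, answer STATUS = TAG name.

STATUS = TAG Add2

cycle 1: issue ADD r3<-Add1 // r0:1,r1:5,r2:6,r3:Add1
cycle 2: issue SUB r1<-Add2 // r0:1,r1:Add2,r2:6,r3:Add1
cycle 3: issue SUB r3<-Add3 // r0:1,r1:Add2,r2:6,r3:Add3
cycle 4: CDB Add1=11; issue SUB r2<-Add1 // r0:1,r1:Add2,r2:Add1,r3:Add3
cycle 5: issue MUL r0<-Mul1 // r0:Mul1,r1:Add2,r2:Add1,r3:Add3
cycle 6: stall // r0:Mul1,r1:Add2,r2:Add1,r3:Add3
cycle 7: CDB Add2=10; issue SUB r0<-Add2 // r0:Add2,r1:10,r2:Add1,r3:Add3
cycle 8: CDB Add3=-5; issue ADD r1<-Add3 // r0:Add2,r1:Add3,r2:Add1,r3:-5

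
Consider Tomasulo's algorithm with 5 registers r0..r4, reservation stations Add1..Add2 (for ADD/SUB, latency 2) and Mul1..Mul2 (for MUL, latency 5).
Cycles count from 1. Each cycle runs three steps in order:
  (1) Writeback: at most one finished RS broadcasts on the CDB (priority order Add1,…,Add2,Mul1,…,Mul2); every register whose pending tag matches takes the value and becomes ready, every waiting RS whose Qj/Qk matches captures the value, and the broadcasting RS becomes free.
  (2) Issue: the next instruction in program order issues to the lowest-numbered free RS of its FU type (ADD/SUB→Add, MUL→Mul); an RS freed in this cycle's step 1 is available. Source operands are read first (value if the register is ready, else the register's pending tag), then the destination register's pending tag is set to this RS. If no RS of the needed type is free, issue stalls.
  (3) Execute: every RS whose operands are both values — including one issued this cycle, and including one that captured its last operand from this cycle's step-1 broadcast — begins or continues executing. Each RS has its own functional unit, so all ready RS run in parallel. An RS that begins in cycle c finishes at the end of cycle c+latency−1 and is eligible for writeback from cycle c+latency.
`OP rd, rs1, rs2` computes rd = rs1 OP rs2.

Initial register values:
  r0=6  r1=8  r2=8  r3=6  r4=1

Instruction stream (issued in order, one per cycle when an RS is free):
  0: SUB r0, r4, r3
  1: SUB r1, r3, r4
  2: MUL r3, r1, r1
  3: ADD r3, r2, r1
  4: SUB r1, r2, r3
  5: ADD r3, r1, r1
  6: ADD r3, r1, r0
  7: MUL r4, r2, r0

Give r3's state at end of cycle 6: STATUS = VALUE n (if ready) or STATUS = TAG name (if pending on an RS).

cycle 1: issue SUB r0<-Add1 // r0:Add1,r1:8,r2:8,r3:6,r4:1
cycle 2: issue SUB r1<-Add2 // r0:Add1,r1:Add2,r2:8,r3:6,r4:1
cycle 3: CDB Add1=-5; issue MUL r3<-Mul1 // r0:-5,r1:Add2,r2:8,r3:Mul1,r4:1
cycle 4: CDB Add2=5; issue ADD r3<-Add1 // r0:-5,r1:5,r2:8,r3:Add1,r4:1
cycle 5: issue SUB r1<-Add2 // r0:-5,r1:Add2,r2:8,r3:Add1,r4:1
cycle 6: CDB Add1=13; issue ADD r3<-Add1 // r0:-5,r1:Add2,r2:8,r3:Add1,r4:1

STATUS = TAG Add1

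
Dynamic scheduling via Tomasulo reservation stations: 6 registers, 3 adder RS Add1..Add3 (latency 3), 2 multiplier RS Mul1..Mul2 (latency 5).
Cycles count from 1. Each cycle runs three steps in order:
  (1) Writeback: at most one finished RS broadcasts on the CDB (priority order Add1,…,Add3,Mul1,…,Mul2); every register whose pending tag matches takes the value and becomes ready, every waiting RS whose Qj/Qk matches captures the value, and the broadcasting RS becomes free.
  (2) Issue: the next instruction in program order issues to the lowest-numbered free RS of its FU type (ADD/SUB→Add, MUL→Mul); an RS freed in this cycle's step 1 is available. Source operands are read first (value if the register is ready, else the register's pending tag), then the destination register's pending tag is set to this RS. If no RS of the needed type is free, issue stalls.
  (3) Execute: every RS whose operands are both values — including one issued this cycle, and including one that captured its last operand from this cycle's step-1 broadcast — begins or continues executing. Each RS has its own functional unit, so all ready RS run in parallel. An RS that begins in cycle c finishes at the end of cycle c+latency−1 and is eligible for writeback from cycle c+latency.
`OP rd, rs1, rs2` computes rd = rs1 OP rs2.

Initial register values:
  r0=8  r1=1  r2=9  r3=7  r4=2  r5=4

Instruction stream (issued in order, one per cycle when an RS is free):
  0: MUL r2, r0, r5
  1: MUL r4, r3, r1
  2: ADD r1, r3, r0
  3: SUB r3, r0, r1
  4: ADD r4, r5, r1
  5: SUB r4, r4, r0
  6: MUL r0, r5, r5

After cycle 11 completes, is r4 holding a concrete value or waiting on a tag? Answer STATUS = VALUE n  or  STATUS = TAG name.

STATUS = TAG Add1

  c1: issue MUL r2<-Mul1  regs: r0:8,r1:1,r2:Mul1,r3:7,r4:2,r5:4
  c2: issue MUL r4<-Mul2  regs: r0:8,r1:1,r2:Mul1,r3:7,r4:Mul2,r5:4
  c3: issue ADD r1<-Add1  regs: r0:8,r1:Add1,r2:Mul1,r3:7,r4:Mul2,r5:4
  c4: issue SUB r3<-Add2  regs: r0:8,r1:Add1,r2:Mul1,r3:Add2,r4:Mul2,r5:4
  c5: issue ADD r4<-Add3  regs: r0:8,r1:Add1,r2:Mul1,r3:Add2,r4:Add3,r5:4
  c6: CDB Add1=15; issue SUB r4<-Add1  regs: r0:8,r1:15,r2:Mul1,r3:Add2,r4:Add1,r5:4
  c7: CDB Mul1=32; issue MUL r0<-Mul1  regs: r0:Mul1,r1:15,r2:32,r3:Add2,r4:Add1,r5:4
  c8: CDB Mul2=7  regs: r0:Mul1,r1:15,r2:32,r3:Add2,r4:Add1,r5:4
  c9: CDB Add2=-7  regs: r0:Mul1,r1:15,r2:32,r3:-7,r4:Add1,r5:4
  c10: CDB Add3=19  regs: r0:Mul1,r1:15,r2:32,r3:-7,r4:Add1,r5:4
  c11: -  regs: r0:Mul1,r1:15,r2:32,r3:-7,r4:Add1,r5:4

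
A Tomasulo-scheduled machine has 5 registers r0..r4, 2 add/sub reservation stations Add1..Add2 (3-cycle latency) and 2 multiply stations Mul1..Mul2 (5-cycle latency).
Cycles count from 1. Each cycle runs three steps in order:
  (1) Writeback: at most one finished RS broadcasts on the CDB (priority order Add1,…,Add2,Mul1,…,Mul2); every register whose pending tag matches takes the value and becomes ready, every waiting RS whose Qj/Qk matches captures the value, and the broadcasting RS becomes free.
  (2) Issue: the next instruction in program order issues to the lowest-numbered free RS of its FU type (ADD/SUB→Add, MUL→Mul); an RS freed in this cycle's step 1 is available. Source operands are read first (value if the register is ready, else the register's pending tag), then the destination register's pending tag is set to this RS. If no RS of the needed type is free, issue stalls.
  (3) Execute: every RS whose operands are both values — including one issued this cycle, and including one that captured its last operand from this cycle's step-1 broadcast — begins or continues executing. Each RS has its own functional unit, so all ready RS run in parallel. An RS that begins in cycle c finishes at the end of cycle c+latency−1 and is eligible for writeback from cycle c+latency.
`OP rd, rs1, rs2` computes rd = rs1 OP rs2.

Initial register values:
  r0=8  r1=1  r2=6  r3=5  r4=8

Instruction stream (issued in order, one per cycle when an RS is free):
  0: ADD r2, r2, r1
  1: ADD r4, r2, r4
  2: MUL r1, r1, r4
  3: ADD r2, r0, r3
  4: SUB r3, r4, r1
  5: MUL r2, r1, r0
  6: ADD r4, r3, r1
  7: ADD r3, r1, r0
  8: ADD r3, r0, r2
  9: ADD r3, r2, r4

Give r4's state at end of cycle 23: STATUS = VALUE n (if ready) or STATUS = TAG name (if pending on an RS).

  c1: issue ADD r2<-Add1  regs: r0:8,r1:1,r2:Add1,r3:5,r4:8
  c2: issue ADD r4<-Add2  regs: r0:8,r1:1,r2:Add1,r3:5,r4:Add2
  c3: issue MUL r1<-Mul1  regs: r0:8,r1:Mul1,r2:Add1,r3:5,r4:Add2
  c4: CDB Add1=7; issue ADD r2<-Add1  regs: r0:8,r1:Mul1,r2:Add1,r3:5,r4:Add2
  c5: stall  regs: r0:8,r1:Mul1,r2:Add1,r3:5,r4:Add2
  c6: stall  regs: r0:8,r1:Mul1,r2:Add1,r3:5,r4:Add2
  c7: CDB Add1=13; issue SUB r3<-Add1  regs: r0:8,r1:Mul1,r2:13,r3:Add1,r4:Add2
  c8: CDB Add2=15; issue MUL r2<-Mul2  regs: r0:8,r1:Mul1,r2:Mul2,r3:Add1,r4:15
  c9: issue ADD r4<-Add2  regs: r0:8,r1:Mul1,r2:Mul2,r3:Add1,r4:Add2
  c10: stall  regs: r0:8,r1:Mul1,r2:Mul2,r3:Add1,r4:Add2
  c11: stall  regs: r0:8,r1:Mul1,r2:Mul2,r3:Add1,r4:Add2
  c12: stall  regs: r0:8,r1:Mul1,r2:Mul2,r3:Add1,r4:Add2
  c13: CDB Mul1=15; stall  regs: r0:8,r1:15,r2:Mul2,r3:Add1,r4:Add2
  c14: stall  regs: r0:8,r1:15,r2:Mul2,r3:Add1,r4:Add2
  c15: stall  regs: r0:8,r1:15,r2:Mul2,r3:Add1,r4:Add2
  c16: CDB Add1=0; issue ADD r3<-Add1  regs: r0:8,r1:15,r2:Mul2,r3:Add1,r4:Add2
  c17: stall  regs: r0:8,r1:15,r2:Mul2,r3:Add1,r4:Add2
  c18: CDB Mul2=120; stall  regs: r0:8,r1:15,r2:120,r3:Add1,r4:Add2
  c19: CDB Add1=23; issue ADD r3<-Add1  regs: r0:8,r1:15,r2:120,r3:Add1,r4:Add2
  c20: CDB Add2=15; issue ADD r3<-Add2  regs: r0:8,r1:15,r2:120,r3:Add2,r4:15
  c21: -  regs: r0:8,r1:15,r2:120,r3:Add2,r4:15
  c22: CDB Add1=128  regs: r0:8,r1:15,r2:120,r3:Add2,r4:15
  c23: CDB Add2=135  regs: r0:8,r1:15,r2:120,r3:135,r4:15

STATUS = VALUE 15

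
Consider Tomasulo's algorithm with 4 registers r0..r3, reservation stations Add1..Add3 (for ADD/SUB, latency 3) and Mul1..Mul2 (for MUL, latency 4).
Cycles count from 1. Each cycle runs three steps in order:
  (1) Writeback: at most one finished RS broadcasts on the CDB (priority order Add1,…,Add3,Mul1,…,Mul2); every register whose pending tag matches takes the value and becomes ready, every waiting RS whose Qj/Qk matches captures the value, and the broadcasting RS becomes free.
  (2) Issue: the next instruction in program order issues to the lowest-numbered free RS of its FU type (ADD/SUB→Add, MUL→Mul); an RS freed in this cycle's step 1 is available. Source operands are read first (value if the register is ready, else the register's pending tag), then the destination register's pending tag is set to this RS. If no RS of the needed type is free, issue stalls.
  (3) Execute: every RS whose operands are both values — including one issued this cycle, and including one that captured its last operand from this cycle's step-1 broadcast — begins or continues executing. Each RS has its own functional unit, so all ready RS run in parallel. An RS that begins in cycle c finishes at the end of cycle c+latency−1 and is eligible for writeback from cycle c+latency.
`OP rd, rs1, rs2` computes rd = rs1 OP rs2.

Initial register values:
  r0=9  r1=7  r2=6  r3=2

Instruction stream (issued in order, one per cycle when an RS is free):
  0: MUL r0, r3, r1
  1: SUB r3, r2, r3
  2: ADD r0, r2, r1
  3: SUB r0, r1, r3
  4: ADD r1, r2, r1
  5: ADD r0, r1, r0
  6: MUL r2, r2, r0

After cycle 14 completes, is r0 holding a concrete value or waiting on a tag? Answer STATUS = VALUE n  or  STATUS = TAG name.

STATUS = VALUE 16

  c1: issue MUL r0<-Mul1  regs: r0:Mul1,r1:7,r2:6,r3:2
  c2: issue SUB r3<-Add1  regs: r0:Mul1,r1:7,r2:6,r3:Add1
  c3: issue ADD r0<-Add2  regs: r0:Add2,r1:7,r2:6,r3:Add1
  c4: issue SUB r0<-Add3  regs: r0:Add3,r1:7,r2:6,r3:Add1
  c5: CDB Add1=4; issue ADD r1<-Add1  regs: r0:Add3,r1:Add1,r2:6,r3:4
  c6: CDB Add2=13; issue ADD r0<-Add2  regs: r0:Add2,r1:Add1,r2:6,r3:4
  c7: CDB Mul1=14; issue MUL r2<-Mul1  regs: r0:Add2,r1:Add1,r2:Mul1,r3:4
  c8: CDB Add1=13  regs: r0:Add2,r1:13,r2:Mul1,r3:4
  c9: CDB Add3=3  regs: r0:Add2,r1:13,r2:Mul1,r3:4
  c10: -  regs: r0:Add2,r1:13,r2:Mul1,r3:4
  c11: -  regs: r0:Add2,r1:13,r2:Mul1,r3:4
  c12: CDB Add2=16  regs: r0:16,r1:13,r2:Mul1,r3:4
  c13: -  regs: r0:16,r1:13,r2:Mul1,r3:4
  c14: -  regs: r0:16,r1:13,r2:Mul1,r3:4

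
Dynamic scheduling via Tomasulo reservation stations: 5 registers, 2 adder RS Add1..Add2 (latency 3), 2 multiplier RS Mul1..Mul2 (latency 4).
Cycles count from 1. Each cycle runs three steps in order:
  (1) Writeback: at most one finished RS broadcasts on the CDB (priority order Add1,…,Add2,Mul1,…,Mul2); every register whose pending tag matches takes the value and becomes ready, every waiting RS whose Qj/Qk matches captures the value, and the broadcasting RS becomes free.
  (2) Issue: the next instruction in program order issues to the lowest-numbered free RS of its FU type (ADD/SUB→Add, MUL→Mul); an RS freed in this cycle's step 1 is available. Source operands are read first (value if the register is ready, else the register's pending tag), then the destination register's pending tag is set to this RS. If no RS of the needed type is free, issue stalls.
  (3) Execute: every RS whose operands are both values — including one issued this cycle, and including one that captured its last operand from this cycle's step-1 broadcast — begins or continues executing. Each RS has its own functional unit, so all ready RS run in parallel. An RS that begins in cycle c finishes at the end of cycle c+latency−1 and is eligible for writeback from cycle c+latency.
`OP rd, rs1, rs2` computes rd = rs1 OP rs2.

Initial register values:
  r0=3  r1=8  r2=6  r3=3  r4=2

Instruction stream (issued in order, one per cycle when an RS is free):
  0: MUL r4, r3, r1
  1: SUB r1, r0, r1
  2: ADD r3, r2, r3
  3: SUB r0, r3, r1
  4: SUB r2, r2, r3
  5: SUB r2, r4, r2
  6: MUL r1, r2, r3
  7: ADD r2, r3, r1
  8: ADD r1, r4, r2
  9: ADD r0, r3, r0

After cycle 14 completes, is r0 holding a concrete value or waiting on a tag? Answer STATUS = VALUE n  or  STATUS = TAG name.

c1: issue MUL r4<-Mul1 | r0:3,r1:8,r2:6,r3:3,r4:Mul1
c2: issue SUB r1<-Add1 | r0:3,r1:Add1,r2:6,r3:3,r4:Mul1
c3: issue ADD r3<-Add2 | r0:3,r1:Add1,r2:6,r3:Add2,r4:Mul1
c4: stall | r0:3,r1:Add1,r2:6,r3:Add2,r4:Mul1
c5: CDB Add1=-5; issue SUB r0<-Add1 | r0:Add1,r1:-5,r2:6,r3:Add2,r4:Mul1
c6: CDB Add2=9; issue SUB r2<-Add2 | r0:Add1,r1:-5,r2:Add2,r3:9,r4:Mul1
c7: CDB Mul1=24; stall | r0:Add1,r1:-5,r2:Add2,r3:9,r4:24
c8: stall | r0:Add1,r1:-5,r2:Add2,r3:9,r4:24
c9: CDB Add1=14; issue SUB r2<-Add1 | r0:14,r1:-5,r2:Add1,r3:9,r4:24
c10: CDB Add2=-3; issue MUL r1<-Mul1 | r0:14,r1:Mul1,r2:Add1,r3:9,r4:24
c11: issue ADD r2<-Add2 | r0:14,r1:Mul1,r2:Add2,r3:9,r4:24
c12: stall | r0:14,r1:Mul1,r2:Add2,r3:9,r4:24
c13: CDB Add1=27; issue ADD r1<-Add1 | r0:14,r1:Add1,r2:Add2,r3:9,r4:24
c14: stall | r0:14,r1:Add1,r2:Add2,r3:9,r4:24

STATUS = VALUE 14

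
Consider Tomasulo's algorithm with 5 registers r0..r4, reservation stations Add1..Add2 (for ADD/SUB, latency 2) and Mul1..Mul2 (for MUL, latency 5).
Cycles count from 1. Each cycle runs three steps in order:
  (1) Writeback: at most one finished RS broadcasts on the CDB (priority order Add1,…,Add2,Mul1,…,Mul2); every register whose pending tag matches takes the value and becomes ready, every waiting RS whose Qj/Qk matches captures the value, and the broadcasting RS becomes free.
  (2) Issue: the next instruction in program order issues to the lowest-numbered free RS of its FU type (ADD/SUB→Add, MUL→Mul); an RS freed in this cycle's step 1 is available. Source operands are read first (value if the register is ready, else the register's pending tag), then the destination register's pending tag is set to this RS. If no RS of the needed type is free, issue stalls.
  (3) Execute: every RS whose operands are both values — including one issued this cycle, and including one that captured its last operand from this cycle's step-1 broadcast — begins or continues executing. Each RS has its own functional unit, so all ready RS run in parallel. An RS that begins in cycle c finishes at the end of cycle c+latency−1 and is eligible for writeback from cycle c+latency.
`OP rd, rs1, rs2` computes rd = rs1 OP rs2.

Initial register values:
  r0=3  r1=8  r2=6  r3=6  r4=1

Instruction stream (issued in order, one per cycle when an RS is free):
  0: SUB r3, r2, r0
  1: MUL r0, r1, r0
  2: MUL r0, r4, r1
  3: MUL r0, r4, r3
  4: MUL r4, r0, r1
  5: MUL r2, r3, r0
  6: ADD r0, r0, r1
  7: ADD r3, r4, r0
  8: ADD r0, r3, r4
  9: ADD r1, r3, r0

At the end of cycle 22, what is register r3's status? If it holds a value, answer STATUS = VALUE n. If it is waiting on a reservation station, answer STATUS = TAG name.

cycle 1: issue SUB r3<-Add1 // r0:3,r1:8,r2:6,r3:Add1,r4:1
cycle 2: issue MUL r0<-Mul1 // r0:Mul1,r1:8,r2:6,r3:Add1,r4:1
cycle 3: CDB Add1=3; issue MUL r0<-Mul2 // r0:Mul2,r1:8,r2:6,r3:3,r4:1
cycle 4: stall // r0:Mul2,r1:8,r2:6,r3:3,r4:1
cycle 5: stall // r0:Mul2,r1:8,r2:6,r3:3,r4:1
cycle 6: stall // r0:Mul2,r1:8,r2:6,r3:3,r4:1
cycle 7: CDB Mul1=24; issue MUL r0<-Mul1 // r0:Mul1,r1:8,r2:6,r3:3,r4:1
cycle 8: CDB Mul2=8; issue MUL r4<-Mul2 // r0:Mul1,r1:8,r2:6,r3:3,r4:Mul2
cycle 9: stall // r0:Mul1,r1:8,r2:6,r3:3,r4:Mul2
cycle 10: stall // r0:Mul1,r1:8,r2:6,r3:3,r4:Mul2
cycle 11: stall // r0:Mul1,r1:8,r2:6,r3:3,r4:Mul2
cycle 12: CDB Mul1=3; issue MUL r2<-Mul1 // r0:3,r1:8,r2:Mul1,r3:3,r4:Mul2
cycle 13: issue ADD r0<-Add1 // r0:Add1,r1:8,r2:Mul1,r3:3,r4:Mul2
cycle 14: issue ADD r3<-Add2 // r0:Add1,r1:8,r2:Mul1,r3:Add2,r4:Mul2
cycle 15: CDB Add1=11; issue ADD r0<-Add1 // r0:Add1,r1:8,r2:Mul1,r3:Add2,r4:Mul2
cycle 16: stall // r0:Add1,r1:8,r2:Mul1,r3:Add2,r4:Mul2
cycle 17: CDB Mul1=9; stall // r0:Add1,r1:8,r2:9,r3:Add2,r4:Mul2
cycle 18: CDB Mul2=24; stall // r0:Add1,r1:8,r2:9,r3:Add2,r4:24
cycle 19: stall // r0:Add1,r1:8,r2:9,r3:Add2,r4:24
cycle 20: CDB Add2=35; issue ADD r1<-Add2 // r0:Add1,r1:Add2,r2:9,r3:35,r4:24
cycle 21: - // r0:Add1,r1:Add2,r2:9,r3:35,r4:24
cycle 22: CDB Add1=59 // r0:59,r1:Add2,r2:9,r3:35,r4:24

STATUS = VALUE 35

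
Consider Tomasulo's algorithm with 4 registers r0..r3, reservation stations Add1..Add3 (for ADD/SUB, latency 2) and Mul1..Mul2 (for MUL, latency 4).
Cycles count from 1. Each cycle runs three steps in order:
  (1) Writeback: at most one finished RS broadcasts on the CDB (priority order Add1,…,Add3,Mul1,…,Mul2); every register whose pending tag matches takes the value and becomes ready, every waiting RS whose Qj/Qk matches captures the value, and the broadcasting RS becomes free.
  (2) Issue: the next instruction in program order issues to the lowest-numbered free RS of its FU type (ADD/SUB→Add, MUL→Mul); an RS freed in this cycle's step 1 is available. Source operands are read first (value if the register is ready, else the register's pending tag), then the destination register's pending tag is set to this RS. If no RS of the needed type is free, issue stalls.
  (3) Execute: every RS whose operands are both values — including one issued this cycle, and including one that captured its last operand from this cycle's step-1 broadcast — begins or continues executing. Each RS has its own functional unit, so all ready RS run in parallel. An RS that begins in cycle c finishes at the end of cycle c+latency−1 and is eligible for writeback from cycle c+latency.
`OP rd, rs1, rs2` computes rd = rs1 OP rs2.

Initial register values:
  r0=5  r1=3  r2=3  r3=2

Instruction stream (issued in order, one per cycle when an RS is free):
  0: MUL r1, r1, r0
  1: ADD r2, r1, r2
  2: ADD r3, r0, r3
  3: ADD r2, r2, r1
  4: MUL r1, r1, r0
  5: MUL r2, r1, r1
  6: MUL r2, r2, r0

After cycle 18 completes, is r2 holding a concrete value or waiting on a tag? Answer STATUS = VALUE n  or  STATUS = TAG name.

c1: issue MUL r1<-Mul1 | r0:5,r1:Mul1,r2:3,r3:2
c2: issue ADD r2<-Add1 | r0:5,r1:Mul1,r2:Add1,r3:2
c3: issue ADD r3<-Add2 | r0:5,r1:Mul1,r2:Add1,r3:Add2
c4: issue ADD r2<-Add3 | r0:5,r1:Mul1,r2:Add3,r3:Add2
c5: CDB Add2=7; issue MUL r1<-Mul2 | r0:5,r1:Mul2,r2:Add3,r3:7
c6: CDB Mul1=15; issue MUL r2<-Mul1 | r0:5,r1:Mul2,r2:Mul1,r3:7
c7: stall | r0:5,r1:Mul2,r2:Mul1,r3:7
c8: CDB Add1=18; stall | r0:5,r1:Mul2,r2:Mul1,r3:7
c9: stall | r0:5,r1:Mul2,r2:Mul1,r3:7
c10: CDB Add3=33; stall | r0:5,r1:Mul2,r2:Mul1,r3:7
c11: CDB Mul2=75; issue MUL r2<-Mul2 | r0:5,r1:75,r2:Mul2,r3:7
c12: - | r0:5,r1:75,r2:Mul2,r3:7
c13: - | r0:5,r1:75,r2:Mul2,r3:7
c14: - | r0:5,r1:75,r2:Mul2,r3:7
c15: CDB Mul1=5625 | r0:5,r1:75,r2:Mul2,r3:7
c16: - | r0:5,r1:75,r2:Mul2,r3:7
c17: - | r0:5,r1:75,r2:Mul2,r3:7
c18: - | r0:5,r1:75,r2:Mul2,r3:7

STATUS = TAG Mul2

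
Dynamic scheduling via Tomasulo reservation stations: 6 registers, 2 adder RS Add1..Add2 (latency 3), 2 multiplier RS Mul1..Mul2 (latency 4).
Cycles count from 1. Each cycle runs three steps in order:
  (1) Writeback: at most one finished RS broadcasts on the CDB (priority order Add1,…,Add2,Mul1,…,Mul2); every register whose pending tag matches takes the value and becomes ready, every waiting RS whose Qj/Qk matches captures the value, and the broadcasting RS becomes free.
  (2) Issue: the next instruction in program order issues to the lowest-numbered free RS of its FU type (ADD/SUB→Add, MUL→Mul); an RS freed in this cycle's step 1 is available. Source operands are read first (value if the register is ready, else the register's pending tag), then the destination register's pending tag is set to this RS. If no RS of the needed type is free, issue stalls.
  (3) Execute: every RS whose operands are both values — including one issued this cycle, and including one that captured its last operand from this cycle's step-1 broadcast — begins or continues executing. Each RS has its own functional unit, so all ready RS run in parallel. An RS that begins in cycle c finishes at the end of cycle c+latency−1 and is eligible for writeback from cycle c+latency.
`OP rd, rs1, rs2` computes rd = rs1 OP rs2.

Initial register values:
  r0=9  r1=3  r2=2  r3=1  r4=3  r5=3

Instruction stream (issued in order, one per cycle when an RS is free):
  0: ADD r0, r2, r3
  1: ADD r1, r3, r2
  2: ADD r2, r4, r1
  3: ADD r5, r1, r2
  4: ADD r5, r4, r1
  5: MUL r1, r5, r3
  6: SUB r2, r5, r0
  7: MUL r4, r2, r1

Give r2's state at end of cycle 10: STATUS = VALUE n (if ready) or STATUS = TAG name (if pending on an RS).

STATUS = VALUE 6

  c1: issue ADD r0<-Add1  regs: r0:Add1,r1:3,r2:2,r3:1,r4:3,r5:3
  c2: issue ADD r1<-Add2  regs: r0:Add1,r1:Add2,r2:2,r3:1,r4:3,r5:3
  c3: stall  regs: r0:Add1,r1:Add2,r2:2,r3:1,r4:3,r5:3
  c4: CDB Add1=3; issue ADD r2<-Add1  regs: r0:3,r1:Add2,r2:Add1,r3:1,r4:3,r5:3
  c5: CDB Add2=3; issue ADD r5<-Add2  regs: r0:3,r1:3,r2:Add1,r3:1,r4:3,r5:Add2
  c6: stall  regs: r0:3,r1:3,r2:Add1,r3:1,r4:3,r5:Add2
  c7: stall  regs: r0:3,r1:3,r2:Add1,r3:1,r4:3,r5:Add2
  c8: CDB Add1=6; issue ADD r5<-Add1  regs: r0:3,r1:3,r2:6,r3:1,r4:3,r5:Add1
  c9: issue MUL r1<-Mul1  regs: r0:3,r1:Mul1,r2:6,r3:1,r4:3,r5:Add1
  c10: stall  regs: r0:3,r1:Mul1,r2:6,r3:1,r4:3,r5:Add1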